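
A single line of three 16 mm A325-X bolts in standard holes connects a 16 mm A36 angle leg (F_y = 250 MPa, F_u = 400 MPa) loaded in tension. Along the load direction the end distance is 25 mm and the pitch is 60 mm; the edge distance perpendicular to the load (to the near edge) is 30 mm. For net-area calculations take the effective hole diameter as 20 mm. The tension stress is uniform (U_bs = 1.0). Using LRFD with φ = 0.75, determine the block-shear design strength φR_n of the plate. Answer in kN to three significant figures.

Shear plane L_v = 25 + 2·60 = 145 mm; A_gv = 145 × 16 = 2320 mm².
A_nv = (145 − 2.5·20) × 16 = 1520 mm².
A_nt = (30 − 0.5·20) × 16 = 320 mm².
0.6 F_u A_nv = 364.8 kN; 0.6 F_y A_gv = 348 kN → shear yielding governs the shear term.
R_n = 348 + 1.0 × 400 × 320 / 1000 = 476 kN.
Design strength φR_n = 0.75 × 476 = 357 kN.

357 kN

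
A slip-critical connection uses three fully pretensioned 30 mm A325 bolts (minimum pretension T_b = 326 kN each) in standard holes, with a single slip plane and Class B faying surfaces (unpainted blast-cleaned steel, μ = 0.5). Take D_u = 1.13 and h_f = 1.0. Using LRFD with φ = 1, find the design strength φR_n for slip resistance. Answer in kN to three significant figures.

553 kN

R_n = μ · D_u · h_f · T_b · n_s · n_b = 0.5 × 1.13 × 1.0 × 326 × 1 × 3 = 552.6 kN.
Design strength φR_n = 1 × 552.6 = 553 kN.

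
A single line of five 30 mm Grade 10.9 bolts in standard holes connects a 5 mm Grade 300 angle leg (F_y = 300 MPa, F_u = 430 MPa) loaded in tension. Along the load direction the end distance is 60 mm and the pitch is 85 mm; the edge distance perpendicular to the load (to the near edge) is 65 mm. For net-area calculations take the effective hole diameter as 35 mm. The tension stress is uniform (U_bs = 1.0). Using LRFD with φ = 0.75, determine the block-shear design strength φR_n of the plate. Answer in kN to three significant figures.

Shear plane L_v = 60 + 4·85 = 400 mm; A_gv = 400 × 5 = 2000 mm².
A_nv = (400 − 4.5·35) × 5 = 1212 mm².
A_nt = (65 − 0.5·35) × 5 = 237.5 mm².
0.6 F_u A_nv = 312.8 kN; 0.6 F_y A_gv = 360 kN → shear rupture governs the shear term.
R_n = 312.8 + 1.0 × 430 × 237.5 / 1000 = 414.9 kN.
Design strength φR_n = 0.75 × 414.9 = 311 kN.

311 kN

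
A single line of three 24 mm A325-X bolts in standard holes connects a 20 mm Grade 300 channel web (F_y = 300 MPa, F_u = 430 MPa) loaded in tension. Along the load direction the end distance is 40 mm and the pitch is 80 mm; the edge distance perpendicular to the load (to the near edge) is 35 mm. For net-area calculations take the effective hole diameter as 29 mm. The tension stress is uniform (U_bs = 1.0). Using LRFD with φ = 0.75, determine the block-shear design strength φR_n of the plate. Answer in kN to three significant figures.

Shear plane L_v = 40 + 2·80 = 200 mm; A_gv = 200 × 20 = 4000 mm².
A_nv = (200 − 2.5·29) × 20 = 2550 mm².
A_nt = (35 − 0.5·29) × 20 = 410 mm².
0.6 F_u A_nv = 657.9 kN; 0.6 F_y A_gv = 720 kN → shear rupture governs the shear term.
R_n = 657.9 + 1.0 × 430 × 410 / 1000 = 834.2 kN.
Design strength φR_n = 0.75 × 834.2 = 626 kN.

626 kN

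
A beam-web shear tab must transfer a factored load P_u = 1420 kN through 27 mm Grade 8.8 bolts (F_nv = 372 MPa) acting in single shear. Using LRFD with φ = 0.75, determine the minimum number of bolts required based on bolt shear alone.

9 bolts

A_b = π·27²/4 = 572.6 mm².
Per-bolt design strength φR_n = 0.75 × 372 × 572.6 × 1 / 1000 = 159.7 kN.
n ≥ 1420 / 159.7 = 8.889 → use 9 bolts.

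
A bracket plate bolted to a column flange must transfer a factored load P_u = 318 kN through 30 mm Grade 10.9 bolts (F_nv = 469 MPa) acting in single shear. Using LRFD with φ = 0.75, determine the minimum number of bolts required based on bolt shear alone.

2 bolts

A_b = π·30²/4 = 706.9 mm².
Per-bolt design strength φR_n = 0.75 × 469 × 706.9 × 1 / 1000 = 248.6 kN.
n ≥ 318 / 248.6 = 1.279 → use 2 bolts.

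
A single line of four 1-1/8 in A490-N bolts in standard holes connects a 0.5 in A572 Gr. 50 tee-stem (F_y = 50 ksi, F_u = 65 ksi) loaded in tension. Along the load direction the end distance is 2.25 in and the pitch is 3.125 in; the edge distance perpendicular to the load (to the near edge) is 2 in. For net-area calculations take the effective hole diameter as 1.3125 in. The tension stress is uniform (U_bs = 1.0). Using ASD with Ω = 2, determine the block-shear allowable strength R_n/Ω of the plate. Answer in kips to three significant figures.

Shear plane L_v = 2.25 + 3·3.125 = 11.62 in; A_gv = 11.62 × 0.5 = 5.812 in².
A_nv = (11.62 − 3.5·1.3125) × 0.5 = 3.516 in².
A_nt = (2 − 0.5·1.3125) × 0.5 = 0.6719 in².
0.6 F_u A_nv = 137.1 kips; 0.6 F_y A_gv = 174.4 kips → shear rupture governs the shear term.
R_n = 137.1 + 1.0 × 65 × 0.6719 = 180.8 kips.
Allowable strength R_n/Ω = 180.8 / 2 = 90.4 kips.

90.4 kips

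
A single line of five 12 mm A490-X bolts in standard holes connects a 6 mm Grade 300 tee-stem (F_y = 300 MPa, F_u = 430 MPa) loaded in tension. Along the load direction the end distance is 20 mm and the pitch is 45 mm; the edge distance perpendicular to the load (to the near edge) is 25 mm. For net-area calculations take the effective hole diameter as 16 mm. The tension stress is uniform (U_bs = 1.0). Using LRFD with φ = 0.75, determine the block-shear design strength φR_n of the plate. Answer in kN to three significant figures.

Shear plane L_v = 20 + 4·45 = 200 mm; A_gv = 200 × 6 = 1200 mm².
A_nv = (200 − 4.5·16) × 6 = 768 mm².
A_nt = (25 − 0.5·16) × 6 = 102 mm².
0.6 F_u A_nv = 198.1 kN; 0.6 F_y A_gv = 216 kN → shear rupture governs the shear term.
R_n = 198.1 + 1.0 × 430 × 102 / 1000 = 242 kN.
Design strength φR_n = 0.75 × 242 = 182 kN.

182 kN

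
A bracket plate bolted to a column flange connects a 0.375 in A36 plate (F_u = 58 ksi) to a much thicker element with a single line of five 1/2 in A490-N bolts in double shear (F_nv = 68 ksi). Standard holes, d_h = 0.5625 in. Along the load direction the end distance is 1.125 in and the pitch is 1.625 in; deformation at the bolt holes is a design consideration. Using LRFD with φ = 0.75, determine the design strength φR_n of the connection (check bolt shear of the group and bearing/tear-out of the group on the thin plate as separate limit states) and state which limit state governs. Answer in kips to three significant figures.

Bolt shear: A_b = π·0.5²/4 = 0.1963 in²; R_n = 68 × 0.1963 × 5 × 2 = 133.5 kips → 0.75 × 133.5 = 100 kips.
Bearing (1.2 l_c t F_u ≤ 2.4 d t F_u): upper limit = 2.4·0.5·0.375·58 = 26.1 kips.
  Edge l_c = 1.125 − 0.5625/2 = 0.8438 → r_n = 22.02 kips; interior l_c = 1.625 − 0.5625 = 1.062 → r_n = 26.1 kips.
  R_n,bearing = 1·22.02 + 4·26.1 = 126.4 kips → 0.75 × 126.4 = 94.8 kips.
Bearing governs: 94.8 kips.

94.8 kips (bearing governs)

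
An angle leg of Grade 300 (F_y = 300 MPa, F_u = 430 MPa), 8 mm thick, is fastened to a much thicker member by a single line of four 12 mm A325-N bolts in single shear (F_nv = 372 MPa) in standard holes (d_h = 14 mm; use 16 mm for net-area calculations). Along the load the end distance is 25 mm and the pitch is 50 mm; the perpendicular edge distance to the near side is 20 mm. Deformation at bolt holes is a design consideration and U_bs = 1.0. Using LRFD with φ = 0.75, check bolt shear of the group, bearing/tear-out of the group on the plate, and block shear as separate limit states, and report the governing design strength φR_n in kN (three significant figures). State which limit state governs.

126 kN (bolt shear governs)

Bolt shear: A_b = π·12²/4 = 113.1 mm²; R_n = 372 × 113.1 × 4 × 1 / 1000 = 168.3 kN → 0.75 × 168.3 = 126 kN.
Bearing: edge l_c = 18, r_n = 74.3 kN; interior l_c = 36, r_n = 99.07 kN; R_n = 74.3 + 3·99.07 = 371.5 kN → 279 kN.
Block shear: A_gv = 1400, A_nv = 952, A_nt = 96 mm²; R_n = min(0.6F_uA_nv, 0.6F_yA_gv) + U_bs·F_u·A_nt = 286.9 kN → 215 kN.
Bolt shear governs: 126 kN.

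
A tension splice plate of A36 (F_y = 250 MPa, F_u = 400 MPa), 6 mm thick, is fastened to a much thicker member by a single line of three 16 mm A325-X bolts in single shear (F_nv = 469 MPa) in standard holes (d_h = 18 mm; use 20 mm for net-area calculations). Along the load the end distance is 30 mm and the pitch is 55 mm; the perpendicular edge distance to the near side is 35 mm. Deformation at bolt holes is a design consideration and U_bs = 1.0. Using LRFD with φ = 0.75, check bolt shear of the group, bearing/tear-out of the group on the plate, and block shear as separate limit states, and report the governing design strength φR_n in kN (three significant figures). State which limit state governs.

Bolt shear: A_b = π·16²/4 = 201.1 mm²; R_n = 469 × 201.1 × 3 × 1 / 1000 = 282.9 kN → 0.75 × 282.9 = 212 kN.
Bearing: edge l_c = 21, r_n = 60.48 kN; interior l_c = 37, r_n = 92.16 kN; R_n = 60.48 + 2·92.16 = 244.8 kN → 184 kN.
Block shear: A_gv = 840, A_nv = 540, A_nt = 150 mm²; R_n = min(0.6F_uA_nv, 0.6F_yA_gv) + U_bs·F_u·A_nt = 186 kN → 140 kN.
Block shear governs: 140 kN.

140 kN (block shear governs)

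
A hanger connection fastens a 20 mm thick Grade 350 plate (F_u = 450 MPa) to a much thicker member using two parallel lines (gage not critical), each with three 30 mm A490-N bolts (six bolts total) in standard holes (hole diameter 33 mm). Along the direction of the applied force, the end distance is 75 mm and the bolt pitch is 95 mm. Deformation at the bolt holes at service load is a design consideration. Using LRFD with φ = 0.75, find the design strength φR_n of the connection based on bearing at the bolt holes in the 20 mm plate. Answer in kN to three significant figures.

2890 kN

Per bolt r_n = 1.2 l_c t F_u ≤ 2.4 d t F_u; upper limit = 2.4 × 30 × 20 × 450 / 1000 = 648 kN.
Edge bolt: l_c = 75 − 33/2 = 58.5 mm → 1.2 × 58.5 × 20 × 450 / 1000 = 631.8 → r_n = 631.8 kN.
Interior bolts: l_c = 95 − 33 = 62 mm → 1.2 × 62 × 20 × 450 / 1000 = 669.6 → r_n = 648 kN.
R_n = 2 × 631.8 + 4 × 648 = 3856 kN.
Design strength φR_n = 0.75 × 3856 = 2890 kN.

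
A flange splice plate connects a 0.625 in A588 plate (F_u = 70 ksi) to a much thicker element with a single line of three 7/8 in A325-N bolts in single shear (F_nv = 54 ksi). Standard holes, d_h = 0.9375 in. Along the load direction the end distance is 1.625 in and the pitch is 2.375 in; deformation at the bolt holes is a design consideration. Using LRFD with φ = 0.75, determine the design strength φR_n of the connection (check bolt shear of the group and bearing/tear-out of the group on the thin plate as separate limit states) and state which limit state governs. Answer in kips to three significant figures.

73.1 kips (bolt shear governs)

Bolt shear: A_b = π·0.875²/4 = 0.6013 in²; R_n = 54 × 0.6013 × 3 × 1 = 97.41 kips → 0.75 × 97.41 = 73.1 kips.
Bearing (1.2 l_c t F_u ≤ 2.4 d t F_u): upper limit = 2.4·0.875·0.625·70 = 91.88 kips.
  Edge l_c = 1.625 − 0.9375/2 = 1.156 → r_n = 60.7 kips; interior l_c = 2.375 − 0.9375 = 1.438 → r_n = 75.47 kips.
  R_n,bearing = 1·60.7 + 2·75.47 = 211.6 kips → 0.75 × 211.6 = 159 kips.
Bolt shear governs: 73.1 kips.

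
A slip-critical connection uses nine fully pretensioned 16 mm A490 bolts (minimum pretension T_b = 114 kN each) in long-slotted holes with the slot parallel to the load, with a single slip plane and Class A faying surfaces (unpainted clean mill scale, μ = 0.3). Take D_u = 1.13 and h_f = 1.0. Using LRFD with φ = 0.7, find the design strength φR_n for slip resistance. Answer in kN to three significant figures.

R_n = μ · D_u · h_f · T_b · n_s · n_b = 0.3 × 1.13 × 1.0 × 114 × 1 × 9 = 347.8 kN.
Design strength φR_n = 0.7 × 347.8 = 243 kN.

243 kN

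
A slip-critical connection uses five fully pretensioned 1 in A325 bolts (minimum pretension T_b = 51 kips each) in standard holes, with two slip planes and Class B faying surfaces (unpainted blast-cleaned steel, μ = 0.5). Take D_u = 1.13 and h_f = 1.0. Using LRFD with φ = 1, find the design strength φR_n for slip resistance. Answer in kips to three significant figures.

R_n = μ · D_u · h_f · T_b · n_s · n_b = 0.5 × 1.13 × 1.0 × 51 × 2 × 5 = 288.1 kips.
Design strength φR_n = 1 × 288.1 = 288 kips.

288 kips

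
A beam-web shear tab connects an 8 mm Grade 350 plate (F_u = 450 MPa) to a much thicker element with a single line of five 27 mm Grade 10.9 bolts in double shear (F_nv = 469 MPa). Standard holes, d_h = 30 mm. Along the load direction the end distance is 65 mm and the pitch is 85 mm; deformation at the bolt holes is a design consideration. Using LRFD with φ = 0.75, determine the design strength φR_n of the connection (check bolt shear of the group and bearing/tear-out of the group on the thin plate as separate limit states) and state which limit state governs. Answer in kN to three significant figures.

862 kN (bearing governs)

Bolt shear: A_b = π·27²/4 = 572.6 mm²; R_n = 469 × 572.6 × 5 × 2 / 1000 = 2685 kN → 0.75 × 2685 = 2010 kN.
Bearing (1.2 l_c t F_u ≤ 2.4 d t F_u): upper limit = 2.4·27·8·450 / 1000 = 233.3 kN.
  Edge l_c = 65 − 30/2 = 50 → r_n = 216 kN; interior l_c = 85 − 30 = 55 → r_n = 233.3 kN.
  R_n,bearing = 1·216 + 4·233.3 = 1149 kN → 0.75 × 1149 = 862 kN.
Bearing governs: 862 kN.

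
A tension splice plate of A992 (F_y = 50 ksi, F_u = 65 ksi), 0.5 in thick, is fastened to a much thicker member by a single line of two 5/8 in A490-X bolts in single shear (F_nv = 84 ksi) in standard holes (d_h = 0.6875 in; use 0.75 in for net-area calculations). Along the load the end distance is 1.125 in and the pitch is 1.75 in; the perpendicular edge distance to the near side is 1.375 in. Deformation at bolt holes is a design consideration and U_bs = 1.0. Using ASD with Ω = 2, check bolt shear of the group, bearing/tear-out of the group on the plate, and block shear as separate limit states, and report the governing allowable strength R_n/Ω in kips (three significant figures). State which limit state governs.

Bolt shear: A_b = π·0.625²/4 = 0.3068 in²; R_n = 84 × 0.3068 × 2 × 1 = 51.54 kips → 51.54 / 2 = 25.8 kips.
Bearing: edge l_c = 0.7812, r_n = 30.47 kips; interior l_c = 1.062, r_n = 41.44 kips; R_n = 30.47 + 1·41.44 = 71.91 kips → 36 kips.
Block shear: A_gv = 1.438, A_nv = 0.875, A_nt = 0.5 in²; R_n = min(0.6F_uA_nv, 0.6F_yA_gv) + U_bs·F_u·A_nt = 66.62 kips → 33.3 kips.
Bolt shear governs: 25.8 kips.

25.8 kips (bolt shear governs)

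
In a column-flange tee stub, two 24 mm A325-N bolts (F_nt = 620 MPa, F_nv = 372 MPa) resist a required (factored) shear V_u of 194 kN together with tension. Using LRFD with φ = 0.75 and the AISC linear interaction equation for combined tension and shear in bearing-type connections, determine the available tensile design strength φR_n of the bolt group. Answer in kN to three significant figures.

A_b = π·24²/4 = 452.4 mm²; f_rv = 194 × 1000 / (2 × 452.4) = 214.4 MPa.
F'_nt = 1.3 F_nt − (F_nt / φF_nv) f_rv = 1.3·620 − (620/(0.75·372))·214.4 = 329.5 MPa, capped at F_nt → F'_nt = 329.5 MPa.
R_n = F'_nt · A_b · n = 329.5 × 452.4 × 2 / 1000 = 298.1 kN.
Design strength φR_n = 0.75 × 298.1 = 224 kN.

224 kN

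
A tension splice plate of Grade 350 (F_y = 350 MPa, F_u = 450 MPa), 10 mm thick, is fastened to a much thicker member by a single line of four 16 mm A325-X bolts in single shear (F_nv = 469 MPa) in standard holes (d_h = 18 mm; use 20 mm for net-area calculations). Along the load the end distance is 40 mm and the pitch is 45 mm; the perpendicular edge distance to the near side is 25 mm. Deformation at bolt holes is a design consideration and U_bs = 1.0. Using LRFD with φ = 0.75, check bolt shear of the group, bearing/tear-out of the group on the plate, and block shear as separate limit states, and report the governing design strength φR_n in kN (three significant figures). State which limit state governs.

Bolt shear: A_b = π·16²/4 = 201.1 mm²; R_n = 469 × 201.1 × 4 × 1 / 1000 = 377.2 kN → 0.75 × 377.2 = 283 kN.
Bearing: edge l_c = 31, r_n = 167.4 kN; interior l_c = 27, r_n = 145.8 kN; R_n = 167.4 + 3·145.8 = 604.8 kN → 454 kN.
Block shear: A_gv = 1750, A_nv = 1050, A_nt = 150 mm²; R_n = min(0.6F_uA_nv, 0.6F_yA_gv) + U_bs·F_u·A_nt = 351 kN → 263 kN.
Block shear governs: 263 kN.

263 kN (block shear governs)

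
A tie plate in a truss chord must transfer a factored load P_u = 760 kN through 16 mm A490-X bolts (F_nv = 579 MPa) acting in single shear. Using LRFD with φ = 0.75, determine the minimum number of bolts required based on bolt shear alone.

A_b = π·16²/4 = 201.1 mm².
Per-bolt design strength φR_n = 0.75 × 579 × 201.1 × 1 / 1000 = 87.31 kN.
n ≥ 760 / 87.31 = 8.705 → use 9 bolts.

9 bolts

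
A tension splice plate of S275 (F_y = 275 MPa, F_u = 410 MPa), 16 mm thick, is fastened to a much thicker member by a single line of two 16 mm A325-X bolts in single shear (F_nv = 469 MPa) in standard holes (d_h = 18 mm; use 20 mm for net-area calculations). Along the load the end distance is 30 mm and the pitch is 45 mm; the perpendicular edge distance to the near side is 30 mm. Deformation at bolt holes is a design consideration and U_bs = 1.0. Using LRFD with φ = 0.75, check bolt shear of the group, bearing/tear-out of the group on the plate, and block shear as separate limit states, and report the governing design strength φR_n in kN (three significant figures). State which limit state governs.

141 kN (bolt shear governs)

Bolt shear: A_b = π·16²/4 = 201.1 mm²; R_n = 469 × 201.1 × 2 × 1 / 1000 = 188.6 kN → 0.75 × 188.6 = 141 kN.
Bearing: edge l_c = 21, r_n = 165.3 kN; interior l_c = 27, r_n = 212.5 kN; R_n = 165.3 + 1·212.5 = 377.9 kN → 283 kN.
Block shear: A_gv = 1200, A_nv = 720, A_nt = 320 mm²; R_n = min(0.6F_uA_nv, 0.6F_yA_gv) + U_bs·F_u·A_nt = 308.3 kN → 231 kN.
Bolt shear governs: 141 kN.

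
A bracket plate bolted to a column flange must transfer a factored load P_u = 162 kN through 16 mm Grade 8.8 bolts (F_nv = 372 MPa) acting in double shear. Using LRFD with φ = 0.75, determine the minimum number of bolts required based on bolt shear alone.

A_b = π·16²/4 = 201.1 mm².
Per-bolt design strength φR_n = 0.75 × 372 × 201.1 × 2 / 1000 = 112.2 kN.
n ≥ 162 / 112.2 = 1.444 → use 2 bolts.

2 bolts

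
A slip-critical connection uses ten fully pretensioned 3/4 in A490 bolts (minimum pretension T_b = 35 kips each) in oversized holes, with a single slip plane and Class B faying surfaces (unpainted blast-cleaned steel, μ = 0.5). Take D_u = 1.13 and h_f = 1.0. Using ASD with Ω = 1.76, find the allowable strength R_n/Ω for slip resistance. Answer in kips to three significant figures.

112 kips

R_n = μ · D_u · h_f · T_b · n_s · n_b = 0.5 × 1.13 × 1.0 × 35 × 1 × 10 = 197.8 kips.
Allowable strength R_n/Ω = 197.8 / 1.76 = 112 kips.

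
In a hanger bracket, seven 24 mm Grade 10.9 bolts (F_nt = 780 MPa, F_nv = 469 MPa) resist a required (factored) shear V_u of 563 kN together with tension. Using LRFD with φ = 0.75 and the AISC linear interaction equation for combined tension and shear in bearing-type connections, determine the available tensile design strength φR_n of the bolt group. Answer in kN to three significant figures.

1470 kN

A_b = π·24²/4 = 452.4 mm²; f_rv = 563 × 1000 / (7 × 452.4) = 177.8 MPa.
F'_nt = 1.3 F_nt − (F_nt / φF_nv) f_rv = 1.3·780 − (780/(0.75·469))·177.8 = 619.8 MPa, capped at F_nt → F'_nt = 619.8 MPa.
R_n = F'_nt · A_b · n = 619.8 × 452.4 × 7 / 1000 = 1963 kN.
Design strength φR_n = 0.75 × 1963 = 1470 kN.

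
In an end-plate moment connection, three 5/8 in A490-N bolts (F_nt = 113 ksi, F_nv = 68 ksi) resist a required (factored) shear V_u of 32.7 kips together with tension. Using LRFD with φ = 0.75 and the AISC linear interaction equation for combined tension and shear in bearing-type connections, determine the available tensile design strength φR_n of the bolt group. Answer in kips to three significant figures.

A_b = π·0.625²/4 = 0.3068 in²; f_rv = 32.7 / (3 × 0.3068) = 35.53 ksi.
F'_nt = 1.3 F_nt − (F_nt / φF_nv) f_rv = 1.3·113 − (113/(0.75·68))·35.53 = 68.18 ksi, capped at F_nt → F'_nt = 68.18 ksi.
R_n = F'_nt · A_b · n = 68.18 × 0.3068 × 3 = 62.75 kips.
Design strength φR_n = 0.75 × 62.75 = 47.1 kips.

47.1 kips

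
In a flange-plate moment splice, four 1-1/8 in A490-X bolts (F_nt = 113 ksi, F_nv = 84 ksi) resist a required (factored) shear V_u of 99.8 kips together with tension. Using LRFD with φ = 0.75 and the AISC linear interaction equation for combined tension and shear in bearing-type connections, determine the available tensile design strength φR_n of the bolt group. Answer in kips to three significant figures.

304 kips

A_b = π·1.125²/4 = 0.994 in²; f_rv = 99.8 / (4 × 0.994) = 25.1 ksi.
F'_nt = 1.3 F_nt − (F_nt / φF_nv) f_rv = 1.3·113 − (113/(0.75·84))·25.1 = 101.9 ksi, capped at F_nt → F'_nt = 101.9 ksi.
R_n = F'_nt · A_b · n = 101.9 × 0.994 × 4 = 405.1 kips.
Design strength φR_n = 0.75 × 405.1 = 304 kips.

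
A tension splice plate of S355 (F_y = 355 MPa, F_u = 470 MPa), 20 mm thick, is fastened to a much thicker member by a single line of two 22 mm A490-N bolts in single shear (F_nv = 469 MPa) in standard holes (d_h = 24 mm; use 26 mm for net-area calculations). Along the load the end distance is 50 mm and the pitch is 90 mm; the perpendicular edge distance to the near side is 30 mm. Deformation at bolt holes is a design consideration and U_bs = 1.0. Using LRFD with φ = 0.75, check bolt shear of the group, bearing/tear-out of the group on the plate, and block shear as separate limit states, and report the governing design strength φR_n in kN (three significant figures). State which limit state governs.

Bolt shear: A_b = π·22²/4 = 380.1 mm²; R_n = 469 × 380.1 × 2 × 1 / 1000 = 356.6 kN → 0.75 × 356.6 = 267 kN.
Bearing: edge l_c = 38, r_n = 428.6 kN; interior l_c = 66, r_n = 496.3 kN; R_n = 428.6 + 1·496.3 = 925 kN → 694 kN.
Block shear: A_gv = 2800, A_nv = 2020, A_nt = 340 mm²; R_n = min(0.6F_uA_nv, 0.6F_yA_gv) + U_bs·F_u·A_nt = 729.4 kN → 547 kN.
Bolt shear governs: 267 kN.

267 kN (bolt shear governs)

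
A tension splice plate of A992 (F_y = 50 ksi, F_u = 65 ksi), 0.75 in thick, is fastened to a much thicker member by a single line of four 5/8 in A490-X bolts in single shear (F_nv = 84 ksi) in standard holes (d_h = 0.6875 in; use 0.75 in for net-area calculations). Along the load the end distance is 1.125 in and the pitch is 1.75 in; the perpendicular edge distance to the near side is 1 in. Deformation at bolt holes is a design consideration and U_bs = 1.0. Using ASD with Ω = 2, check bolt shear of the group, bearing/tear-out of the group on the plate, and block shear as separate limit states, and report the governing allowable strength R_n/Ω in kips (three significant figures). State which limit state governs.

51.5 kips (bolt shear governs)

Bolt shear: A_b = π·0.625²/4 = 0.3068 in²; R_n = 84 × 0.3068 × 4 × 1 = 103.1 kips → 103.1 / 2 = 51.5 kips.
Bearing: edge l_c = 0.7812, r_n = 45.7 kips; interior l_c = 1.062, r_n = 62.16 kips; R_n = 45.7 + 3·62.16 = 232.2 kips → 116 kips.
Block shear: A_gv = 4.781, A_nv = 2.812, A_nt = 0.4688 in²; R_n = min(0.6F_uA_nv, 0.6F_yA_gv) + U_bs·F_u·A_nt = 140.2 kips → 70.1 kips.
Bolt shear governs: 51.5 kips.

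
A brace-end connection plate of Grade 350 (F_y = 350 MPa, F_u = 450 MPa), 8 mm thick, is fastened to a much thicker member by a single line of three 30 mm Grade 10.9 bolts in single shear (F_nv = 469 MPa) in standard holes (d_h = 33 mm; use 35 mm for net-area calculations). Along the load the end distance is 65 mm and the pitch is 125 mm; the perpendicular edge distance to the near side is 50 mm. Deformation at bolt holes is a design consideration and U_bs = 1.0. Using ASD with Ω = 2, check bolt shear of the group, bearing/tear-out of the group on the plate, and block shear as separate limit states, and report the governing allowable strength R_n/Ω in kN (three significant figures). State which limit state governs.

304 kN (block shear governs)

Bolt shear: A_b = π·30²/4 = 706.9 mm²; R_n = 469 × 706.9 × 3 × 1 / 1000 = 994.5 kN → 994.5 / 2 = 497 kN.
Bearing: edge l_c = 48.5, r_n = 209.5 kN; interior l_c = 92, r_n = 259.2 kN; R_n = 209.5 + 2·259.2 = 727.9 kN → 364 kN.
Block shear: A_gv = 2520, A_nv = 1820, A_nt = 260 mm²; R_n = min(0.6F_uA_nv, 0.6F_yA_gv) + U_bs·F_u·A_nt = 608.4 kN → 304 kN.
Block shear governs: 304 kN.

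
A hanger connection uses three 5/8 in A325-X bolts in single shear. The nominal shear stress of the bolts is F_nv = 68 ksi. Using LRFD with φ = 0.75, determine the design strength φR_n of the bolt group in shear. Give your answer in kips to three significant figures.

A_b = π × 0.625² / 4 = 0.3068 in².
R_n = F_nv · A_b · n · n_s = 68 × 0.3068 × 3 × 1 = 62.59 kips.
Design strength φR_n = 0.75 × 62.59 = 46.9 kips.

46.9 kips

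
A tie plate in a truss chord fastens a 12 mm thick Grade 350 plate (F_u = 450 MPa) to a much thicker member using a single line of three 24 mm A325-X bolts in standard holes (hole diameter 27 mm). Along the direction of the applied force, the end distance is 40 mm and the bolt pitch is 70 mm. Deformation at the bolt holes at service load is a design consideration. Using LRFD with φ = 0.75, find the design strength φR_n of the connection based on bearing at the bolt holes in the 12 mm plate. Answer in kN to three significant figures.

Per bolt r_n = 1.2 l_c t F_u ≤ 2.4 d t F_u; upper limit = 2.4 × 24 × 12 × 450 / 1000 = 311 kN.
Edge bolt: l_c = 40 − 27/2 = 26.5 mm → 1.2 × 26.5 × 12 × 450 / 1000 = 171.7 → r_n = 171.7 kN.
Interior bolts: l_c = 70 − 27 = 43 mm → 1.2 × 43 × 12 × 450 / 1000 = 278.6 → r_n = 278.6 kN.
R_n = 1 × 171.7 + 2 × 278.6 = 729 kN.
Design strength φR_n = 0.75 × 729 = 547 kN.

547 kN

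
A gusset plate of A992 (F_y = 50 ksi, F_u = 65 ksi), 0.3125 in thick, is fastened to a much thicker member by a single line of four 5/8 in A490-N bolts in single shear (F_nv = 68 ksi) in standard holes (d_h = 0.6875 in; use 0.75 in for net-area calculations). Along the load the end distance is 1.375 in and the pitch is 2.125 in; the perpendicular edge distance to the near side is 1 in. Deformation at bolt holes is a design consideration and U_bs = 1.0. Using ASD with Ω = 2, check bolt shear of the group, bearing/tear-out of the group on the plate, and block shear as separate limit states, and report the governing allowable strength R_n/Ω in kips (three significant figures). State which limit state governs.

Bolt shear: A_b = π·0.625²/4 = 0.3068 in²; R_n = 68 × 0.3068 × 4 × 1 = 83.45 kips → 83.45 / 2 = 41.7 kips.
Bearing: edge l_c = 1.031, r_n = 25.14 kips; interior l_c = 1.438, r_n = 30.47 kips; R_n = 25.14 + 3·30.47 = 116.5 kips → 58.3 kips.
Block shear: A_gv = 2.422, A_nv = 1.602, A_nt = 0.1953 in²; R_n = min(0.6F_uA_nv, 0.6F_yA_gv) + U_bs·F_u·A_nt = 75.16 kips → 37.6 kips.
Block shear governs: 37.6 kips.

37.6 kips (block shear governs)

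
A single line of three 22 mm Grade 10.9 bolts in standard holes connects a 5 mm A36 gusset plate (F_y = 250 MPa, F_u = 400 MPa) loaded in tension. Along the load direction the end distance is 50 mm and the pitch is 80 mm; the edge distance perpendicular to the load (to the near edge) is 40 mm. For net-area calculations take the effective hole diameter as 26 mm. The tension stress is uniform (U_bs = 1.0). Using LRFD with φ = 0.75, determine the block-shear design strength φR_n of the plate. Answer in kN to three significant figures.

Shear plane L_v = 50 + 2·80 = 210 mm; A_gv = 210 × 5 = 1050 mm².
A_nv = (210 − 2.5·26) × 5 = 725 mm².
A_nt = (40 − 0.5·26) × 5 = 135 mm².
0.6 F_u A_nv = 174 kN; 0.6 F_y A_gv = 157.5 kN → shear yielding governs the shear term.
R_n = 157.5 + 1.0 × 400 × 135 / 1000 = 211.5 kN.
Design strength φR_n = 0.75 × 211.5 = 159 kN.

159 kN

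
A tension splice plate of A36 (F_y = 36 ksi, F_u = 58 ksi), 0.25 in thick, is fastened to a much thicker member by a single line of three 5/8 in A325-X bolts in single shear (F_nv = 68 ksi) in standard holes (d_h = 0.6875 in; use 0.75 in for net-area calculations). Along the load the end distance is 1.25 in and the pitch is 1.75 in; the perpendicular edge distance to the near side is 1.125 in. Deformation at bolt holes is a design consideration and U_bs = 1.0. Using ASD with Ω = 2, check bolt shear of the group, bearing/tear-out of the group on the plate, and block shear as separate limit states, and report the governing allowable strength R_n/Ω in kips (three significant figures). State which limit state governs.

17.9 kips (block shear governs)

Bolt shear: A_b = π·0.625²/4 = 0.3068 in²; R_n = 68 × 0.3068 × 3 × 1 = 62.59 kips → 62.59 / 2 = 31.3 kips.
Bearing: edge l_c = 0.9062, r_n = 15.77 kips; interior l_c = 1.062, r_n = 18.49 kips; R_n = 15.77 + 2·18.49 = 52.74 kips → 26.4 kips.
Block shear: A_gv = 1.188, A_nv = 0.7188, A_nt = 0.1875 in²; R_n = min(0.6F_uA_nv, 0.6F_yA_gv) + U_bs·F_u·A_nt = 35.89 kips → 17.9 kips.
Block shear governs: 17.9 kips.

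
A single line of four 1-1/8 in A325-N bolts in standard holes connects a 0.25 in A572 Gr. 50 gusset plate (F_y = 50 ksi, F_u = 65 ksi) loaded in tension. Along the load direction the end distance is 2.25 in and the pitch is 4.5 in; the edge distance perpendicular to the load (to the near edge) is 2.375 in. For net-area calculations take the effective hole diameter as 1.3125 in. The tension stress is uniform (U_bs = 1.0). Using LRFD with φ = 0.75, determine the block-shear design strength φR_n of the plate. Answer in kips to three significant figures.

103 kips

Shear plane L_v = 2.25 + 3·4.5 = 15.75 in; A_gv = 15.75 × 0.25 = 3.938 in².
A_nv = (15.75 − 3.5·1.3125) × 0.25 = 2.789 in².
A_nt = (2.375 − 0.5·1.3125) × 0.25 = 0.4297 in².
0.6 F_u A_nv = 108.8 kips; 0.6 F_y A_gv = 118.1 kips → shear rupture governs the shear term.
R_n = 108.8 + 1.0 × 65 × 0.4297 = 136.7 kips.
Design strength φR_n = 0.75 × 136.7 = 103 kips.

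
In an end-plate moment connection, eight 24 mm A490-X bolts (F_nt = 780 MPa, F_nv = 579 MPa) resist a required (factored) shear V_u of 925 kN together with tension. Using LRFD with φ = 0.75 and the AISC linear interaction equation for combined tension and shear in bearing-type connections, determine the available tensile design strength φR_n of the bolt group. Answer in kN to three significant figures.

A_b = π·24²/4 = 452.4 mm²; f_rv = 925 × 1000 / (8 × 452.4) = 255.6 MPa.
F'_nt = 1.3 F_nt − (F_nt / φF_nv) f_rv = 1.3·780 − (780/(0.75·579))·255.6 = 554.9 MPa, capped at F_nt → F'_nt = 554.9 MPa.
R_n = F'_nt · A_b · n = 554.9 × 452.4 × 8 / 1000 = 2008 kN.
Design strength φR_n = 0.75 × 2008 = 1510 kN.

1510 kN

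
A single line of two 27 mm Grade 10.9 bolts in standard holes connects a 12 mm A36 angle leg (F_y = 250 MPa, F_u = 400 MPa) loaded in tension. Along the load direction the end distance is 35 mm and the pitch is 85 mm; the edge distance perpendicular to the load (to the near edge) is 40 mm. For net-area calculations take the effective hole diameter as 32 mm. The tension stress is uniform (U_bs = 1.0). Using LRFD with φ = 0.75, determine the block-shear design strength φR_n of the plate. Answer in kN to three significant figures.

242 kN

Shear plane L_v = 35 + 1·85 = 120 mm; A_gv = 120 × 12 = 1440 mm².
A_nv = (120 − 1.5·32) × 12 = 864 mm².
A_nt = (40 − 0.5·32) × 12 = 288 mm².
0.6 F_u A_nv = 207.4 kN; 0.6 F_y A_gv = 216 kN → shear rupture governs the shear term.
R_n = 207.4 + 1.0 × 400 × 288 / 1000 = 322.6 kN.
Design strength φR_n = 0.75 × 322.6 = 242 kN.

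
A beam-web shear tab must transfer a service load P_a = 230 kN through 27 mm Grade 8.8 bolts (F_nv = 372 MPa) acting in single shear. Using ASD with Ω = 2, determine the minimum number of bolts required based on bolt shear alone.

3 bolts

A_b = π·27²/4 = 572.6 mm².
Per-bolt allowable strength R_n/Ω = 372 × 572.6 × 1 / 1000 / 2 = 106.5 kN.
n ≥ 230 / 106.5 = 2.16 → use 3 bolts.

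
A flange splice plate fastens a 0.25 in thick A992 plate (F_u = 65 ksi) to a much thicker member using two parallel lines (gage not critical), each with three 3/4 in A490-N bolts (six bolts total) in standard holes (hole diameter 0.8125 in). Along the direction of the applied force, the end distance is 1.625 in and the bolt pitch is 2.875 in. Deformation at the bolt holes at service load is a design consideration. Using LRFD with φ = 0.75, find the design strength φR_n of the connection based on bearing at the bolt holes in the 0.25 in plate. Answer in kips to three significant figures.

123 kips

Per bolt r_n = 1.2 l_c t F_u ≤ 2.4 d t F_u; upper limit = 2.4 × 0.75 × 0.25 × 65 = 29.25 kips.
Edge bolt: l_c = 1.625 − 0.8125/2 = 1.219 in → 1.2 × 1.219 × 0.25 × 65 = 23.77 → r_n = 23.77 kips.
Interior bolts: l_c = 2.875 − 0.8125 = 2.062 in → 1.2 × 2.062 × 0.25 × 65 = 40.22 → r_n = 29.25 kips.
R_n = 2 × 23.77 + 4 × 29.25 = 164.5 kips.
Design strength φR_n = 0.75 × 164.5 = 123 kips.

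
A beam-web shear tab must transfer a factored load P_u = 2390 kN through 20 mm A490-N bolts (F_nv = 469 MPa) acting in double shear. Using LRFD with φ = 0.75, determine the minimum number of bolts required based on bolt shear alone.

A_b = π·20²/4 = 314.2 mm².
Per-bolt design strength φR_n = 0.75 × 469 × 314.2 × 2 / 1000 = 221 kN.
n ≥ 2390 / 221 = 10.81 → use 11 bolts.

11 bolts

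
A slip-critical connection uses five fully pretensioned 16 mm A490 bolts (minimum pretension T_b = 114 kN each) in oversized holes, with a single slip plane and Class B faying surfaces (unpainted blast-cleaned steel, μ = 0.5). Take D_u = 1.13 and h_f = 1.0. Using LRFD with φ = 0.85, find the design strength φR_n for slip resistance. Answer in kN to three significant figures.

274 kN

R_n = μ · D_u · h_f · T_b · n_s · n_b = 0.5 × 1.13 × 1.0 × 114 × 1 × 5 = 322 kN.
Design strength φR_n = 0.85 × 322 = 274 kN.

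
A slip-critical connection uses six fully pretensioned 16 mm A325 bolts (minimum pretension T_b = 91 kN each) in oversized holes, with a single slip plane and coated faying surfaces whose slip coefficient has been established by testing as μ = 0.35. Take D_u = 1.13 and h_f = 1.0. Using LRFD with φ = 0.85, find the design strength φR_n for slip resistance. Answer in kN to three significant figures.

R_n = μ · D_u · h_f · T_b · n_s · n_b = 0.35 × 1.13 × 1.0 × 91 × 1 × 6 = 215.9 kN.
Design strength φR_n = 0.85 × 215.9 = 184 kN.

184 kN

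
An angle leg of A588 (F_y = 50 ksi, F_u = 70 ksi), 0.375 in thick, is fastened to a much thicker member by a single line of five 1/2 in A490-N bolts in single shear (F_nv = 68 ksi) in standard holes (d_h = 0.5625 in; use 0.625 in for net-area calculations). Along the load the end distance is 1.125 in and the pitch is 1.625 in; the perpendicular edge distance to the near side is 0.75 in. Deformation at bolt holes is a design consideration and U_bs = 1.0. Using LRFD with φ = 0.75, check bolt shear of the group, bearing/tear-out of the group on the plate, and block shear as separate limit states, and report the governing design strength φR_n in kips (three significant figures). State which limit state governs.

Bolt shear: A_b = π·0.5²/4 = 0.1963 in²; R_n = 68 × 0.1963 × 5 × 1 = 66.76 kips → 0.75 × 66.76 = 50.1 kips.
Bearing: edge l_c = 0.8438, r_n = 26.58 kips; interior l_c = 1.062, r_n = 31.5 kips; R_n = 26.58 + 4·31.5 = 152.6 kips → 114 kips.
Block shear: A_gv = 2.859, A_nv = 1.805, A_nt = 0.1641 in²; R_n = min(0.6F_uA_nv, 0.6F_yA_gv) + U_bs·F_u·A_nt = 87.28 kips → 65.5 kips.
Bolt shear governs: 50.1 kips.

50.1 kips (bolt shear governs)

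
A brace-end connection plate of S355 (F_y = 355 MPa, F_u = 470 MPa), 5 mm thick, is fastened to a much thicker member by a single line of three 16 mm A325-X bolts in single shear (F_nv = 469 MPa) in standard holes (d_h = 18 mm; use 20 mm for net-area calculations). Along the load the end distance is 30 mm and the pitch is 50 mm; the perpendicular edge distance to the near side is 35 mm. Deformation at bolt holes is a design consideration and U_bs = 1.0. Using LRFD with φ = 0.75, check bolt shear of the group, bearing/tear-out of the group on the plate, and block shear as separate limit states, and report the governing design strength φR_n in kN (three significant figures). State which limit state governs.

Bolt shear: A_b = π·16²/4 = 201.1 mm²; R_n = 469 × 201.1 × 3 × 1 / 1000 = 282.9 kN → 0.75 × 282.9 = 212 kN.
Bearing: edge l_c = 21, r_n = 59.22 kN; interior l_c = 32, r_n = 90.24 kN; R_n = 59.22 + 2·90.24 = 239.7 kN → 180 kN.
Block shear: A_gv = 650, A_nv = 400, A_nt = 125 mm²; R_n = min(0.6F_uA_nv, 0.6F_yA_gv) + U_bs·F_u·A_nt = 171.6 kN → 129 kN.
Block shear governs: 129 kN.

129 kN (block shear governs)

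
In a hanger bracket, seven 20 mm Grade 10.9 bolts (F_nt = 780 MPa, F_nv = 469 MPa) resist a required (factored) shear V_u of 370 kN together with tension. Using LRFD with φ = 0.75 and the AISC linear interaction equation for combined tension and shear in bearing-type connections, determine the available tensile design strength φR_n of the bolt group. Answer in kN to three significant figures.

A_b = π·20²/4 = 314.2 mm²; f_rv = 370 × 1000 / (7 × 314.2) = 168.2 MPa.
F'_nt = 1.3 F_nt − (F_nt / φF_nv) f_rv = 1.3·780 − (780/(0.75·469))·168.2 = 640.9 MPa, capped at F_nt → F'_nt = 640.9 MPa.
R_n = F'_nt · A_b · n = 640.9 × 314.2 × 7 / 1000 = 1409 kN.
Design strength φR_n = 0.75 × 1409 = 1060 kN.

1060 kN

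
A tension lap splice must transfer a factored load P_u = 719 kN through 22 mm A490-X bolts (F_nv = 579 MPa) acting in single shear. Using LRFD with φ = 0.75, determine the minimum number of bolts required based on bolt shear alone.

5 bolts

A_b = π·22²/4 = 380.1 mm².
Per-bolt design strength φR_n = 0.75 × 579 × 380.1 × 1 / 1000 = 165.1 kN.
n ≥ 719 / 165.1 = 4.356 → use 5 bolts.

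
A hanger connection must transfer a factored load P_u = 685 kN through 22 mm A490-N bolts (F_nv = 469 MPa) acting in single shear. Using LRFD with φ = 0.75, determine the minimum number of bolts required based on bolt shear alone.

A_b = π·22²/4 = 380.1 mm².
Per-bolt design strength φR_n = 0.75 × 469 × 380.1 × 1 / 1000 = 133.7 kN.
n ≥ 685 / 133.7 = 5.123 → use 6 bolts.

6 bolts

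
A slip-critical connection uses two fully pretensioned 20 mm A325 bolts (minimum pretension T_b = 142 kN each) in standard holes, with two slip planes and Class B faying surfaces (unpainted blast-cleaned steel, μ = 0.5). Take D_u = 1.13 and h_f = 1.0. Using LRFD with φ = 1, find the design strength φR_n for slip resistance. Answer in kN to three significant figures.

R_n = μ · D_u · h_f · T_b · n_s · n_b = 0.5 × 1.13 × 1.0 × 142 × 2 × 2 = 320.9 kN.
Design strength φR_n = 1 × 320.9 = 321 kN.

321 kN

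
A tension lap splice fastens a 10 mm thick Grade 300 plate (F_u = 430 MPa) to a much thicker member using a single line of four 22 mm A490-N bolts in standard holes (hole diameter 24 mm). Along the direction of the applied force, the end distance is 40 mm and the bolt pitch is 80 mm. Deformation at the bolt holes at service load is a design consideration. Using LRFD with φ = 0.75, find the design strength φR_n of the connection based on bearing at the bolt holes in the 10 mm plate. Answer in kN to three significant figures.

619 kN

Per bolt r_n = 1.2 l_c t F_u ≤ 2.4 d t F_u; upper limit = 2.4 × 22 × 10 × 430 / 1000 = 227 kN.
Edge bolt: l_c = 40 − 24/2 = 28 mm → 1.2 × 28 × 10 × 430 / 1000 = 144.5 → r_n = 144.5 kN.
Interior bolts: l_c = 80 − 24 = 56 mm → 1.2 × 56 × 10 × 430 / 1000 = 289 → r_n = 227 kN.
R_n = 1 × 144.5 + 3 × 227 = 825.6 kN.
Design strength φR_n = 0.75 × 825.6 = 619 kN.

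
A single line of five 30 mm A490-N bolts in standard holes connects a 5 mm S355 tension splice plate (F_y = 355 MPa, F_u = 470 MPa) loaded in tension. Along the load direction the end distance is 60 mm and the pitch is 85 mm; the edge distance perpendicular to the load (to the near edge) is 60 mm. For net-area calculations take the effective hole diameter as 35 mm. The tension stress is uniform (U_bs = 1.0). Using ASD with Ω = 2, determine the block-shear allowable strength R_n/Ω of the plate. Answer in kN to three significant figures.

221 kN

Shear plane L_v = 60 + 4·85 = 400 mm; A_gv = 400 × 5 = 2000 mm².
A_nv = (400 − 4.5·35) × 5 = 1212 mm².
A_nt = (60 − 0.5·35) × 5 = 212.5 mm².
0.6 F_u A_nv = 341.9 kN; 0.6 F_y A_gv = 426 kN → shear rupture governs the shear term.
R_n = 341.9 + 1.0 × 470 × 212.5 / 1000 = 441.8 kN.
Allowable strength R_n/Ω = 441.8 / 2 = 221 kN.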